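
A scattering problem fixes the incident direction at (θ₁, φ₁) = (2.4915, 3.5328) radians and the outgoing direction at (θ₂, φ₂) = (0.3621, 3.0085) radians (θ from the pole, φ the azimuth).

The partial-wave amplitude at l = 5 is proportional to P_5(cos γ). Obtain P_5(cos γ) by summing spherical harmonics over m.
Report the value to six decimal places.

Addition theorem: P_5(cos γ) = (4π/11) Σ_m Y*_{lm}(Ω₁) Y_{lm}(Ω₂), m = −5…5:
  [-5]  conj(Y_{5,-5})(Ω₁) = +0.014167-0.034938i ; Y_{5,-5}(Ω₂) = -0.002037-0.001598i ; Δ = -0.000085+0.000049i
  [-4]  conj(Y_{5,-4})(Ω₁) = -0.000936-0.156794i ; Y_{5,-4}(Ω₂) = +0.018622+0.010970i ; Δ = +0.001703-0.002930i
  [-3]  conj(Y_{5,-3})(Ω₁) = -0.139542-0.332665i ; Y_{5,-3}(Ω₂) = -0.097345-0.041074i ; Δ = -0.000080+0.038115i
  [-2]  conj(Y_{5,-2})(Ω₁) = -0.315803-0.313924i ; Y_{5,-2}(Ω₂) = +0.311516+0.084937i ; Δ = -0.071714-0.124615i
  [-1]  conj(Y_{5,-1})(Ω₁) = -0.100497-0.041452i ; Y_{5,-1}(Ω₂) = -0.541696-0.072524i ; Δ = +0.051433+0.029743i
  [+0]  conj(Y_{5,0})(Ω₁) = +0.377980-0.000000i ; Y_{5,0}(Ω₂) = +0.214890+0.000000i ; Δ = +0.081224+0.000000i
  [+1]  conj(Y_{5,1})(Ω₁) = +0.100497-0.041452i ; Y_{5,1}(Ω₂) = +0.541696-0.072524i ; Δ = +0.051433-0.029743i
  [+2]  conj(Y_{5,2})(Ω₁) = -0.315803+0.313924i ; Y_{5,2}(Ω₂) = +0.311516-0.084937i ; Δ = -0.071714+0.124615i
  [+3]  conj(Y_{5,3})(Ω₁) = +0.139542-0.332665i ; Y_{5,3}(Ω₂) = +0.097345-0.041074i ; Δ = -0.000080-0.038115i
  [+4]  conj(Y_{5,4})(Ω₁) = -0.000936+0.156794i ; Y_{5,4}(Ω₂) = +0.018622-0.010970i ; Δ = +0.001703+0.002930i
  [+5]  conj(Y_{5,5})(Ω₁) = -0.014167-0.034938i ; Y_{5,5}(Ω₂) = +0.002037-0.001598i ; Δ = -0.000085-0.000049i
Accumulated sum +0.043738-0.000000i; after 4π/(2l+1) scaling, +0.049966-0.000000i ⇒ P_5 = 0.049966

0.049966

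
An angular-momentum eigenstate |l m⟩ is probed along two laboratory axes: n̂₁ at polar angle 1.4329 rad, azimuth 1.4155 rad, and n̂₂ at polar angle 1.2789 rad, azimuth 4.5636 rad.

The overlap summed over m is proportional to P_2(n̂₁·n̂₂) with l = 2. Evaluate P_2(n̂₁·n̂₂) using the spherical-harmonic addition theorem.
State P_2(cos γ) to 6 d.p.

0.739509

Expand P_2 via completeness: Σ_{m} conj(Y_{2,m}) at Ω₁ times Y_{2,m} at Ω₂ —
  m=-2: Y*=-0.36084 + 0.11582j  Y=-0.33872 - 0.10388j  product 0.13425 - 0.00175j
  m=-1: Y*=0.01627 + 0.10392j  Y=-0.03156 + 0.21056j  product -0.02239 + 0.00015j
  m=+0: Y*=-0.29751 + 0.00000j  Y=-0.23704 + 0.00000j  product 0.07052 + 0.00000j
  m=+1: Y*=-0.01627 + 0.10392j  Y=0.03156 + 0.21056j  product -0.02239 - 0.00015j
  m=+2: Y*=-0.36084 - 0.11582j  Y=-0.33872 + 0.10388j  product 0.13425 + 0.00175j
Σ over m = 0.29424 + 0.00000j; ×(4π/5) → 0.73951 + 0.00000j. Real part: 0.739509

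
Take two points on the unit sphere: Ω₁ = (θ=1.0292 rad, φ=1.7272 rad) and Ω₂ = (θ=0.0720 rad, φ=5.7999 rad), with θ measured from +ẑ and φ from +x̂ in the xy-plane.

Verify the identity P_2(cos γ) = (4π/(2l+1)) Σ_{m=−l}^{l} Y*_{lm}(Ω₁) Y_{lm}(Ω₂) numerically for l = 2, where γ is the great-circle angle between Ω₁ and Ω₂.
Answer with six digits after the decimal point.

Expand P_2 via completeness: Σ_{m} conj(Y_{2,m}) at Ω₁ times Y_{2,m} at Ω₂ —
  m=-2: (-0.269861, -0.087280) × (0.001136, 0.001645) = (-0.000163, -0.000543)  (running Σ = (-0.000163, -0.000543))
  m=-1: (-0.053157, 0.337092) × (0.049083, 0.025758) = (-0.011292, 0.015176)  (running Σ = (-0.011455, 0.014633))
  m=0: (-0.063950, -0.000000) × (0.625887, 0.000000) = (-0.040026, -0.000000)  (running Σ = (-0.051481, 0.014633))
  m=1: (0.053157, 0.337092) × (-0.049083, 0.025758) = (-0.011292, -0.015176)  (running Σ = (-0.062773, -0.000543))
  m=2: (-0.269861, 0.087280) × (0.001136, -0.001645) = (-0.000163, 0.000543)  (running Σ = (-0.062936, 0.000000))
Total Σ_m = (-0.062936, 0.000000). Multiply by 2.513274: (-0.158174, 0.000000). P_2(cos γ) = -0.158174

-0.158174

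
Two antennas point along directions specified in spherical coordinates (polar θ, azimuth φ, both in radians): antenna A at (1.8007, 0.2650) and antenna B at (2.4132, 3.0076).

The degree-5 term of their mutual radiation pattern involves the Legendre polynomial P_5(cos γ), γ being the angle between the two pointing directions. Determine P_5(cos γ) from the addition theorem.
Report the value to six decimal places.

Addition theorem: P_5(cos γ) = (4π/11) Σ_m Y*_{lm}(Ω₁) Y_{lm}(Ω₂), m = −5…5:
  [-5]  conj(Y_{5,-5})(Ω₁) = 0.09884 + 0.39399j ; Y_{5,-5}(Ω₂) = -0.04755 - 0.03767j ; Δ = 0.01014 - 0.02246j
  [-4]  conj(Y_{5,-4})(Ω₁) = -0.14697 - 0.26226j ; Y_{5,-4}(Ω₂) = -0.18490 - 0.10983j ; Δ = -0.00163 + 0.06463j
  [-3]  conj(Y_{5,-3})(Ω₁) = -0.11911 - 0.12142j ; Y_{5,-3}(Ω₂) = -0.37676 - 0.16017j ; Δ = 0.02543 + 0.06483j
  [-2]  conj(Y_{5,-2})(Ω₁) = 0.26670 + 0.15627j ; Y_{5,-2}(Ω₂) = -0.36243 - 0.09952j ; Δ = -0.08111 - 0.08318j
  [-1]  conj(Y_{5,-1})(Ω₁) = 0.09920 + 0.02692j ; Y_{5,-1}(Ω₂) = 0.05998 + 0.00809j ; Δ = 0.00573 + 0.00242j
  [+0]  conj(Y_{5,0})(Ω₁) = -0.30741 + 0.00000j ; Y_{5,0}(Ω₂) = 0.38787 + 0.00000j ; Δ = -0.11924 + 0.00000j
  [+1]  conj(Y_{5,1})(Ω₁) = -0.09920 + 0.02692j ; Y_{5,1}(Ω₂) = -0.05998 + 0.00809j ; Δ = 0.00573 - 0.00242j
  [+2]  conj(Y_{5,2})(Ω₁) = 0.26670 - 0.15627j ; Y_{5,2}(Ω₂) = -0.36243 + 0.09952j ; Δ = -0.08111 + 0.08318j
  [+3]  conj(Y_{5,3})(Ω₁) = 0.11911 - 0.12142j ; Y_{5,3}(Ω₂) = 0.37676 - 0.16017j ; Δ = 0.02543 - 0.06483j
  [+4]  conj(Y_{5,4})(Ω₁) = -0.14697 + 0.26226j ; Y_{5,4}(Ω₂) = -0.18490 + 0.10983j ; Δ = -0.00163 - 0.06463j
  [+5]  conj(Y_{5,5})(Ω₁) = -0.09884 + 0.39399j ; Y_{5,5}(Ω₂) = 0.04755 - 0.03767j ; Δ = 0.01014 + 0.02246j
Accumulated sum -0.20210 - 0.00000j; after 4π/(2l+1) scaling, -0.23088 - 0.00000j ⇒ P_5 = -0.230883

-0.230883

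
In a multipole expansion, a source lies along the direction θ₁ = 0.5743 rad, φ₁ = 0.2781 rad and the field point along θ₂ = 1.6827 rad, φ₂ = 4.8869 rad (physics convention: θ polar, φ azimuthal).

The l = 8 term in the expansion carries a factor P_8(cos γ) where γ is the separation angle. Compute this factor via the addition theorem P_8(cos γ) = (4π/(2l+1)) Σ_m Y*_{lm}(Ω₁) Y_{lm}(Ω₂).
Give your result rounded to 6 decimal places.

0.079261

Addition theorem: P_8(cos γ) = (4π/17) Σ_m Y*_{lm}(Ω₁) Y_{lm}(Ω₂), m = −8…8:
  m=-8: Y*=-0.002379+0.003103i  Y=+0.085206-0.482734i  product +0.001295+0.001413i
  m=-7: Y*=-0.008873+0.022482i  Y=+0.207040+0.075392i  product -0.003532+0.003986i
  m=-6: Y*=-0.009044+0.092179i  Y=+0.147384-0.255199i  product +0.022191+0.015894i
  m=-5: Y*=+0.043866+0.240659i  Y=+0.189610+0.159137i  product -0.029980+0.052612i
  m=-4: Y*=+0.195162+0.395502i  Y=+0.173351-0.145433i  product +0.091351+0.040178i
  m=-3: Y*=+0.319879+0.352800i  Y=+0.128340+0.222325i  product -0.037383+0.116395i
  m=-2: Y*=+0.104509+0.064970i  Y=+0.182718-0.066495i  product +0.023416+0.004922i
  m=-1: Y*=-0.357221-0.101986i  Y=+0.045093+0.255768i  product +0.009977-0.095965i
  m=+0: Y*=-0.256661-0.000000i  Y=+0.184843+0.000000i  product -0.047442-0.000000i
  m=+1: Y*=+0.357221-0.101986i  Y=-0.045093+0.255768i  product +0.009977+0.095965i
  m=+2: Y*=+0.104509-0.064970i  Y=+0.182718+0.066495i  product +0.023416-0.004922i
  m=+3: Y*=-0.319879+0.352800i  Y=-0.128340+0.222325i  product -0.037383-0.116395i
  m=+4: Y*=+0.195162-0.395502i  Y=+0.173351+0.145433i  product +0.091351-0.040178i
  m=+5: Y*=-0.043866+0.240659i  Y=-0.189610+0.159137i  product -0.029980-0.052612i
  m=+6: Y*=-0.009044-0.092179i  Y=+0.147384+0.255199i  product +0.022191-0.015894i
  m=+7: Y*=+0.008873+0.022482i  Y=-0.207040+0.075392i  product -0.003532-0.003986i
  m=+8: Y*=-0.002379-0.003103i  Y=+0.085206+0.482734i  product +0.001295-0.001413i
Total Σ_m = +0.107226+0.000000i. Multiply by 0.739198: +0.079261+0.000000i. P_8(cos γ) = 0.079261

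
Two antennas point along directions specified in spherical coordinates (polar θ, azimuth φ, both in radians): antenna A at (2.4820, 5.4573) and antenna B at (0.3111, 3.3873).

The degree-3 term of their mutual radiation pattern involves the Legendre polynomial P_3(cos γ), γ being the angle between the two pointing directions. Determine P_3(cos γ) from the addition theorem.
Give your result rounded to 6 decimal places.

-0.229781

Addition theorem: P_3(cos γ) = (4π/7) Σ_m Y*_{lm}(Ω₁) Y_{lm}(Ω₂), m = −3…3:
  term(m=-3) = +0.001146-0.000084i   from Y*(Ω₁)=-0.075615-0.059163i, Y(Ω₂)=-0.008860+0.008044i
  term(m=-2) = +0.014975+0.023241i   from Y*(Ω₁)=+0.024531+0.302280i, Y(Ω₂)=+0.080376-0.043018i
  term(m=-1) = -0.070300+0.128926i   from Y*(Ω₁)=+0.284944-0.309004i, Y(Ω₂)=-0.338869+0.084980i
  term(m=+0) = -0.019641-0.000000i   from Y*(Ω₁)=-0.036099-0.000000i, Y(Ω₂)=+0.544084+0.000000i
  term(m=+1) = -0.070300-0.128926i   from Y*(Ω₁)=-0.284944-0.309004i, Y(Ω₂)=+0.338869+0.084980i
  term(m=+2) = +0.014975-0.023241i   from Y*(Ω₁)=+0.024531-0.302280i, Y(Ω₂)=+0.080376+0.043018i
  term(m=+3) = +0.001146+0.000084i   from Y*(Ω₁)=+0.075615-0.059163i, Y(Ω₂)=+0.008860+0.008044i
Accumulated sum -0.127998+0.000000i; after 4π/(2l+1) scaling, -0.229781+0.000000i ⇒ P_3 = -0.229781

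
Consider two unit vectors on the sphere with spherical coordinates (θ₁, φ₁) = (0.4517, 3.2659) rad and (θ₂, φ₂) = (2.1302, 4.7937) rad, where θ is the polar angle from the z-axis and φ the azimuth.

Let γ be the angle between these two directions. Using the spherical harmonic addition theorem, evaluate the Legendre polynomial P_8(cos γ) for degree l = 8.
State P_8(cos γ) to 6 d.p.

-0.170285

Expand P_8 via completeness: Σ_{m} conj(Y_{8,m}) at Ω₁ times Y_{8,m} at Ω₂ —
  [-8]  conj(Y_{8,-8})(Ω₁) = (0.000370, 0.000569) ; Y_{8,-8}(Ω₂) = (0.109239, -0.083128) ; Δ = (0.000088, 0.000031)
  [-7]  conj(Y_{8,-7})(Ω₁) = (-0.003610, -0.004281) ; Y_{8,-7}(Ω₂) = (0.185284, 0.289593) ; Δ = (0.000571, -0.001839)
  [-6]  conj(Y_{8,-6})(Ω₁) = (0.021307, 0.019684) ; Y_{8,-6}(Ω₂) = (-0.397459, 0.210912) ; Δ = (-0.012620, -0.003330)
  [-5]  conj(Y_{8,-5})(Ω₁) = (-0.086159, -0.061710) ; Y_{8,-5}(Ω₂) = (-0.091385, -0.212256) ; Δ = (-0.005225, 0.023927)
  [-4]  conj(Y_{8,-4})(Ω₁) = (0.243331, 0.132058) ; Y_{8,-4}(Ω₂) = (-0.193048, 0.065100) ; Δ = (-0.055571, -0.009653)
  [-3]  conj(Y_{8,-3})(Ω₁) = (-0.456983, -0.178785) ; Y_{8,-3}(Ω₂) = (-0.083778, -0.336609) ; Δ = (-0.021895, 0.168803)
  [-2]  conj(Y_{8,-2})(Ω₁) = (0.468186, 0.118857) ; Y_{8,-2}(Ω₂) = (-0.033398, 0.005480) ; Δ = (-0.016288, -0.001404)
  [-1]  conj(Y_{8,-1})(Ω₁) = (0.000475, 0.000059) ; Y_{8,-1}(Ω₂) = (-0.028180, -0.345806) ; Δ = (0.000007, -0.000166)
  [+0]  conj(Y_{8,0})(Ω₁) = (-0.476513, -0.000000) ; Y_{8,0}(Ω₂) = (0.017831, 0.000000) ; Δ = (-0.008497, -0.000000)
  [+1]  conj(Y_{8,1})(Ω₁) = (-0.000475, 0.000059) ; Y_{8,1}(Ω₂) = (0.028180, -0.345806) ; Δ = (0.000007, 0.000166)
  [+2]  conj(Y_{8,2})(Ω₁) = (0.468186, -0.118857) ; Y_{8,2}(Ω₂) = (-0.033398, -0.005480) ; Δ = (-0.016288, 0.001404)
  [+3]  conj(Y_{8,3})(Ω₁) = (0.456983, -0.178785) ; Y_{8,3}(Ω₂) = (0.083778, -0.336609) ; Δ = (-0.021895, -0.168803)
  [+4]  conj(Y_{8,4})(Ω₁) = (0.243331, -0.132058) ; Y_{8,4}(Ω₂) = (-0.193048, -0.065100) ; Δ = (-0.055571, 0.009653)
  [+5]  conj(Y_{8,5})(Ω₁) = (0.086159, -0.061710) ; Y_{8,5}(Ω₂) = (0.091385, -0.212256) ; Δ = (-0.005225, -0.023927)
  [+6]  conj(Y_{8,6})(Ω₁) = (0.021307, -0.019684) ; Y_{8,6}(Ω₂) = (-0.397459, -0.210912) ; Δ = (-0.012620, 0.003330)
  [+7]  conj(Y_{8,7})(Ω₁) = (0.003610, -0.004281) ; Y_{8,7}(Ω₂) = (-0.185284, 0.289593) ; Δ = (0.000571, 0.001839)
  [+8]  conj(Y_{8,8})(Ω₁) = (0.000370, -0.000569) ; Y_{8,8}(Ω₂) = (0.109239, 0.083128) ; Δ = (0.000088, -0.000031)
Accumulated sum (-0.230364, -0.000000); after 4π/(2l+1) scaling, (-0.170285, -0.000000) ⇒ P_8 = -0.170285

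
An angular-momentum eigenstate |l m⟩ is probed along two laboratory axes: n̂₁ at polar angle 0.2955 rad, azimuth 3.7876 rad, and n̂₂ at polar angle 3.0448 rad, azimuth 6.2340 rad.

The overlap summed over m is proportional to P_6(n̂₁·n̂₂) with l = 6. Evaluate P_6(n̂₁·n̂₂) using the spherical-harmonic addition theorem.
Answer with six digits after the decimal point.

0.518052

Term-by-term m-sum for l=6 (normalisation 4π/13 = 0.966644):
  m=-6: Y*=-0.00022 - 0.00020j  Y=0.00000 + 0.00000j  product -0.00000 - 0.00000j
  m=-5: Y*=0.00334 + 0.00030j  Y=-0.00001 - 0.00000j  product -0.00000 - 0.00000j
  m=-4: Y*=-0.01974 + 0.01231j  Y=0.00030 + 0.00006j  product -0.00001 + 0.00000j
  m=-3: Y*=0.03905 - 0.10151j  Y=-0.00457 - 0.00068j  product -0.00025 + 0.00044j
  m=-2: Y*=0.09248 + 0.32308j  Y=0.04709 + 0.00465j  product 0.00285 + 0.01564j
  m=-1: Y*=-0.47512 - 0.35820j  Y=-0.30344 - 0.01494j  product 0.13882 + 0.11579j
  m=+0: Y*=0.27526 + 0.00000j  Y=0.91945 + 0.00000j  product 0.25309 + 0.00000j
  m=+1: Y*=0.47512 - 0.35820j  Y=0.30344 - 0.01494j  product 0.13882 - 0.11579j
  m=+2: Y*=0.09248 - 0.32308j  Y=0.04709 - 0.00465j  product 0.00285 - 0.01564j
  m=+3: Y*=-0.03905 - 0.10151j  Y=0.00457 - 0.00068j  product -0.00025 - 0.00044j
  m=+4: Y*=-0.01974 - 0.01231j  Y=0.00030 - 0.00006j  product -0.00001 - 0.00000j
  m=+5: Y*=-0.00334 + 0.00030j  Y=0.00001 - 0.00000j  product -0.00000 + 0.00000j
  m=+6: Y*=-0.00022 + 0.00020j  Y=0.00000 - 0.00000j  product -0.00000 + 0.00000j
Total Σ_m = 0.53593 + 0.00000j. Multiply by 0.966644: 0.51805 + 0.00000j. P_6(cos γ) = 0.518052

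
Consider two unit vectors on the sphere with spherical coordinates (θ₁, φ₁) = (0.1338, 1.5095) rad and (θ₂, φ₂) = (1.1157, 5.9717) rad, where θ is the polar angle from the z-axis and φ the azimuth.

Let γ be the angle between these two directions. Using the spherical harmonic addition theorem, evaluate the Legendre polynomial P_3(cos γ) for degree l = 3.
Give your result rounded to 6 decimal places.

-0.441679

Addition theorem: P_3(cos γ) = (4π/7) Σ_m Y*_{lm}(Ω₁) Y_{lm}(Ω₂), m = −3…3:
  m=-3: Y*=-0.000181-0.000974i  Y=+0.179676+0.243176i  product +0.000204-0.000219i
  m=-2: Y*=-0.017889+0.002204i  Y=+0.294342+0.211456i  product -0.005732-0.003134i
  m=-1: Y*=+0.010329+0.168298i  Y=-0.009390-0.003023i  product +0.000412-0.001612i
  m=+0: Y*=+0.706774-0.000000i  Y=-0.333633+0.000000i  product -0.235803+0.000000i
  m=+1: Y*=-0.010329+0.168298i  Y=+0.009390-0.003023i  product +0.000412+0.001612i
  m=+2: Y*=-0.017889-0.002204i  Y=+0.294342-0.211456i  product -0.005732+0.003134i
  m=+3: Y*=+0.000181-0.000974i  Y=-0.179676+0.243176i  product +0.000204+0.000219i
Total Σ_m = -0.246034-0.000000i. Multiply by 1.795196: -0.441679-0.000000i. P_3(cos γ) = -0.441679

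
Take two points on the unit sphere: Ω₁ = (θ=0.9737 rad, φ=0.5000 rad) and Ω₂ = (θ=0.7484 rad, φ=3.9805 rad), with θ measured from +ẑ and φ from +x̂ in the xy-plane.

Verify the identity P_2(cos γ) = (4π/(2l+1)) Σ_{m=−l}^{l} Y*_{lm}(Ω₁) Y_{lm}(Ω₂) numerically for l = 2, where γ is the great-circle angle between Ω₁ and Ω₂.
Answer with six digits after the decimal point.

-0.478859

Expand P_2 via completeness: Σ_{m} conj(Y_{2,m}) at Ω₁ times Y_{2,m} at Ω₂ —
  m=-2: +0.142730+0.222288i × -0.019105-0.177835i = +0.036804-0.029629i  (running Σ = +0.036804-0.029629i)
  m=-1: +0.315231+0.172211i × -0.257431+0.286568i = -0.130501+0.046003i  (running Σ = -0.093697+0.016373i)
  m=0: -0.016289-0.000000i × +0.192671+0.000000i = -0.003138-0.000000i  (running Σ = -0.096835+0.016373i)
  m=1: -0.315231+0.172211i × +0.257431+0.286568i = -0.130501-0.046003i  (running Σ = -0.227336-0.029629i)
  m=2: +0.142730-0.222288i × -0.019105+0.177835i = +0.036804+0.029629i  (running Σ = -0.190532+0.000000i)
Accumulated sum -0.190532+0.000000i; after 4π/(2l+1) scaling, -0.478859+0.000000i ⇒ P_2 = -0.478859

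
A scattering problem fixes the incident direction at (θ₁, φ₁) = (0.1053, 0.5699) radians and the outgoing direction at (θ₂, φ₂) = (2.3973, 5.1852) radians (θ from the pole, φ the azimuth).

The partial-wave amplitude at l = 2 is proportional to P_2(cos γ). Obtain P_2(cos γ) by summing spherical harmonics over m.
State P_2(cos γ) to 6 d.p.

Summing Y*_{l m}(θ₁,φ₁)·Y_{l m}(θ₂,φ₂) over m ∈ [−2, 2]; prefactor 4π/(2·2+1) = 2.513274:
  m=-2: +0.001783+0.003877i × -0.103749+0.143747i = -0.000742-0.000146i  (running Σ = -0.000742-0.000146i)
  m=-1: +0.067987+0.043568i × -0.175312-0.342735i = +0.003013-0.030940i  (running Σ = +0.002271-0.031086i)
  m=0: +0.620331-0.000000i × +0.196545+0.000000i = +0.121923+0.000000i  (running Σ = +0.124194-0.031086i)
  m=1: -0.067987+0.043568i × +0.175312-0.342735i = +0.003013+0.030940i  (running Σ = +0.127207-0.000146i)
  m=2: +0.001783-0.003877i × -0.103749-0.143747i = -0.000742+0.000146i  (running Σ = +0.126465-0.000000i)
Σ over m = +0.126465-0.000000i; ×(4π/5) → +0.317841-0.000000i. Real part: 0.317841

0.317841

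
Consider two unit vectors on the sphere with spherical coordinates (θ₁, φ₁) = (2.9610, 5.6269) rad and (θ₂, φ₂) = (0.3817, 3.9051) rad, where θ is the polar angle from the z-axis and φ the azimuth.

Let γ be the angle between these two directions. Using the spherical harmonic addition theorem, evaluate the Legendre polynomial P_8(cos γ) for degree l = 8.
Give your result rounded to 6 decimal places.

Summing Y*_{l m}(θ₁,φ₁)·Y_{l m}(θ₂,φ₂) over m ∈ [−8, 8]; prefactor 4π/(2·8+1) = 0.739198:
  term(m=-8) = 0.00000 + 0.00000j   from Y*(Ω₁)=0.00000 + 0.00000j, Y(Ω₂)=0.00019 + 0.00003j
  term(m=-7) = -0.00000 + 0.00000j   from Y*(Ω₁)=0.00000 - 0.00001j, Y(Ω₂)=-0.00113 - 0.00154j
  term(m=-6) = -0.00000 - 0.00000j   from Y*(Ω₁)=-0.00012 + 0.00012j, Y(Ω₂)=-0.00157 + 0.01188j
  term(m=-5) = 0.00006 - 0.00007j   from Y*(Ω₁)=0.00171 - 0.00024j, Y(Ω₂)=0.04188 - 0.03358j
  term(m=-4) = 0.00186 + 0.00128j   from Y*(Ω₁)=-0.01124 - 0.00638j, Y(Ω₂)=-0.17402 - 0.01528j
  term(m=-3) = -0.01250 + 0.02569j   from Y*(Ω₁)=0.02772 + 0.06592j, Y(Ω₂)=0.26335 + 0.30043j
  term(m=-2) = -0.15033 - 0.04683j   from Y*(Ω₁)=0.07072 - 0.26776j, Y(Ω₂)=0.02488 - 0.56800j
  term(m=-1) = 0.02853 - 0.18753j   from Y*(Ω₁)=-0.51952 + 0.40012j, Y(Ω₂)=-0.20897 + 0.20002j
  term(m=+0) = -0.22407 + 0.00000j   from Y*(Ω₁)=0.57345 + 0.00000j, Y(Ω₂)=-0.39073 + 0.00000j
  term(m=+1) = 0.02853 + 0.18753j   from Y*(Ω₁)=0.51952 + 0.40012j, Y(Ω₂)=0.20897 + 0.20002j
  term(m=+2) = -0.15033 + 0.04683j   from Y*(Ω₁)=0.07072 + 0.26776j, Y(Ω₂)=0.02488 + 0.56800j
  term(m=+3) = -0.01250 - 0.02569j   from Y*(Ω₁)=-0.02772 + 0.06592j, Y(Ω₂)=-0.26335 + 0.30043j
  term(m=+4) = 0.00186 - 0.00128j   from Y*(Ω₁)=-0.01124 + 0.00638j, Y(Ω₂)=-0.17402 + 0.01528j
  term(m=+5) = 0.00006 + 0.00007j   from Y*(Ω₁)=-0.00171 - 0.00024j, Y(Ω₂)=-0.04188 - 0.03358j
  term(m=+6) = -0.00000 + 0.00000j   from Y*(Ω₁)=-0.00012 - 0.00012j, Y(Ω₂)=-0.00157 - 0.01188j
  term(m=+7) = -0.00000 - 0.00000j   from Y*(Ω₁)=-0.00000 - 0.00001j, Y(Ω₂)=0.00113 - 0.00154j
  term(m=+8) = 0.00000 - 0.00000j   from Y*(Ω₁)=0.00000 - 0.00000j, Y(Ω₂)=0.00019 - 0.00003j
Total Σ_m = -0.48882 - 0.00000j. Multiply by 0.739198: -0.36134 - 0.00000j. P_8(cos γ) = -0.361338

-0.361338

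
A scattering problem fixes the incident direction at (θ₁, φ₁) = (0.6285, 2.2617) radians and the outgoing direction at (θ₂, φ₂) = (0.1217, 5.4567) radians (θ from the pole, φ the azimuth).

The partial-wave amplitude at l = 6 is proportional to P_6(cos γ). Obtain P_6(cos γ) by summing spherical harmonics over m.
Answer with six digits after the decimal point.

Term-by-term m-sum for l=6 (normalisation 4π/13 = 0.966644):
  [-6]  conj(Y_{6,-6})(Ω₁) = +0.010716+0.016830i ; Y_{6,-6}(Ω₂) = +0.000000-0.000001i ; Δ = +0.000000-0.000000i
  [-5]  conj(Y_{6,-5})(Ω₁) = +0.029274-0.090475i ; Y_{6,-5}(Ω₂) = -0.000024-0.000037i ; Δ = -0.000004+0.000001i
  [-4]  conj(Y_{6,-4})(Ω₁) = -0.245555+0.097503i ; Y_{6,-4}(Ω₂) = -0.000752-0.000125i ; Δ = +0.000197-0.000043i
  [-3]  conj(Y_{6,-3})(Ω₁) = +0.394064+0.216259i ; Y_{6,-3}(Ω₂) = -0.007151+0.005575i ; Δ = -0.004024+0.000650i
  [-2]  conj(Y_{6,-2})(Ω₁) = -0.070876-0.370552i ; Y_{6,-2}(Ω₂) = -0.006028+0.073192i ; Δ = +0.027549-0.002954i
  [-1]  conj(Y_{6,-1})(Ω₁) = +0.062544-0.075641i ; Y_{6,-1}(Ω₂) = +0.251453+0.273014i ; Δ = +0.036378-0.001945i
  [+0]  conj(Y_{6,0})(Ω₁) = -0.409851-0.000000i ; Y_{6,0}(Ω₂) = +0.864884+0.000000i ; Δ = -0.354474-0.000000i
  [+1]  conj(Y_{6,1})(Ω₁) = -0.062544-0.075641i ; Y_{6,1}(Ω₂) = -0.251453+0.273014i ; Δ = +0.036378+0.001945i
  [+2]  conj(Y_{6,2})(Ω₁) = -0.070876+0.370552i ; Y_{6,2}(Ω₂) = -0.006028-0.073192i ; Δ = +0.027549+0.002954i
  [+3]  conj(Y_{6,3})(Ω₁) = -0.394064+0.216259i ; Y_{6,3}(Ω₂) = +0.007151+0.005575i ; Δ = -0.004024-0.000650i
  [+4]  conj(Y_{6,4})(Ω₁) = -0.245555-0.097503i ; Y_{6,4}(Ω₂) = -0.000752+0.000125i ; Δ = +0.000197+0.000043i
  [+5]  conj(Y_{6,5})(Ω₁) = -0.029274-0.090475i ; Y_{6,5}(Ω₂) = +0.000024-0.000037i ; Δ = -0.000004-0.000001i
  [+6]  conj(Y_{6,6})(Ω₁) = +0.010716-0.016830i ; Y_{6,6}(Ω₂) = +0.000000+0.000001i ; Δ = +0.000000+0.000000i
Total Σ_m = -0.234281-0.000000i. Multiply by 0.966644: -0.226467-0.000000i. P_6(cos γ) = -0.226467

-0.226467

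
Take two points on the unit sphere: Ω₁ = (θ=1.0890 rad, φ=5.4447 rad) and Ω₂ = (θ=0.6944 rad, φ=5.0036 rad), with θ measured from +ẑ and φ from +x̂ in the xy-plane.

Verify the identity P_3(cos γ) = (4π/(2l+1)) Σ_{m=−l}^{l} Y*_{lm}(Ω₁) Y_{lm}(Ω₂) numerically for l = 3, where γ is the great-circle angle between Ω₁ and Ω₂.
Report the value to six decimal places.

Addition theorem: P_3(cos γ) = (4π/7) Σ_m Y*_{lm}(Ω₁) Y_{lm}(Ω₂), m = −3…3:
  [-3]  conj(Y_{3,-3})(Ω₁) = -0.23526 - 0.17015j ; Y_{3,-3}(Ω₂) = -0.08382 - 0.07020j ; Δ = 0.00778 + 0.03078j
  [-2]  conj(Y_{3,-2})(Ω₁) = -0.03941 - 0.36979j ; Y_{3,-2}(Ω₂) = -0.26858 + 0.17689j ; Δ = 0.07600 + 0.09234j
  [-1]  conj(Y_{3,-1})(Ω₁) = 0.01409 - 0.01567j ; Y_{3,-1}(Ω₂) = 0.11593 + 0.38679j ; Δ = 0.00769 + 0.00363j
  [+0]  conj(Y_{3,0})(Ω₁) = -0.33312 + 0.00000j ; Y_{3,0}(Ω₂) = -0.01363 + 0.00000j ; Δ = 0.00454 + 0.00000j
  [+1]  conj(Y_{3,1})(Ω₁) = -0.01409 - 0.01567j ; Y_{3,1}(Ω₂) = -0.11593 + 0.38679j ; Δ = 0.00769 - 0.00363j
  [+2]  conj(Y_{3,2})(Ω₁) = -0.03941 + 0.36979j ; Y_{3,2}(Ω₂) = -0.26858 - 0.17689j ; Δ = 0.07600 - 0.09234j
  [+3]  conj(Y_{3,3})(Ω₁) = 0.23526 - 0.17015j ; Y_{3,3}(Ω₂) = 0.08382 - 0.07020j ; Δ = 0.00778 - 0.03078j
Accumulated sum 0.18747 + 0.00000j; after 4π/(2l+1) scaling, 0.33655 + 0.00000j ⇒ P_3 = 0.336551

0.336551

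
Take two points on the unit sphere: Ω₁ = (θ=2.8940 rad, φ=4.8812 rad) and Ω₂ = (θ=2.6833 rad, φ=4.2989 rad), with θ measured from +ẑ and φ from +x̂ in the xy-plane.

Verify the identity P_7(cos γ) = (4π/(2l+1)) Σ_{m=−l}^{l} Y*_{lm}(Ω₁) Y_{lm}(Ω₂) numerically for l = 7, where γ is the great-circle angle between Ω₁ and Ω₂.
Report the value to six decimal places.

Term-by-term m-sum for l=7 (normalisation 4π/15 = 0.837758):
  m=-7: Y*=-0.000025+0.000010i  Y=+0.000406+0.001609i  product -0.000000-0.000000i
  m=-6: Y*=+0.000208+0.000333i  Y=-0.009935+0.007721i  product -0.000005-0.000002i
  m=-5: Y*=+0.002720-0.002418i  Y=-0.051702-0.028020i  product -0.000208+0.000049i
  m=-4: Y*=-0.018468-0.014790i  Y=+0.015614-0.187332i  product -0.003059+0.003229i
  m=-3: Y*=-0.053160+0.095839i  Y=+0.384403-0.131809i  product -0.007803+0.043848i
  m=-2: Y*=+0.326178+0.114509i  Y=+0.353872+0.384596i  product +0.071386+0.165968i
  m=-1: Y*=+0.107351-0.629871i  Y=-0.074588+0.169987i  product +0.099063+0.065229i
  m=+0: Y*=-0.336096-0.000000i  Y=+0.412643+0.000000i  product -0.138688-0.000000i
  m=+1: Y*=-0.107351-0.629871i  Y=+0.074588+0.169987i  product +0.099063-0.065229i
  m=+2: Y*=+0.326178-0.114509i  Y=+0.353872-0.384596i  product +0.071386-0.165968i
  m=+3: Y*=+0.053160+0.095839i  Y=-0.384403-0.131809i  product -0.007803-0.043848i
  m=+4: Y*=-0.018468+0.014790i  Y=+0.015614+0.187332i  product -0.003059-0.003229i
  m=+5: Y*=-0.002720-0.002418i  Y=+0.051702-0.028020i  product -0.000208-0.000049i
  m=+6: Y*=+0.000208-0.000333i  Y=-0.009935-0.007721i  product -0.000005+0.000002i
  m=+7: Y*=+0.000025+0.000010i  Y=-0.000406+0.001609i  product -0.000000+0.000000i
Total Σ_m = +0.180061+0.000000i. Multiply by 0.837758: +0.150847+0.000000i. P_7(cos γ) = 0.150847

0.150847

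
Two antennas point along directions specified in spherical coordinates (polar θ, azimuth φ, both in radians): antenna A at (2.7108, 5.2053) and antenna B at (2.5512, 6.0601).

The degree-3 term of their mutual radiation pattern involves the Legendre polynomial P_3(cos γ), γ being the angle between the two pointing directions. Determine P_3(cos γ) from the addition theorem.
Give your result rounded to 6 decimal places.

Summing Y*_{l m}(θ₁,φ₁)·Y_{l m}(θ₂,φ₂) over m ∈ [−3, 3]; prefactor 4π/(2·3+1) = 1.795196:
  m=-3: -0.030254+0.002793i × +0.056452+0.044656i = -0.001833-0.001193i  (running Σ = -0.001833-0.001193i)
  m=-2: +0.089416+0.135008i × -0.237345-0.113532i = -0.005895-0.042195i  (running Σ = -0.007727-0.043388i)
  m=-1: +0.199762-0.371904i × +0.429945+0.097538i = +0.122161-0.140414i  (running Σ = +0.114434-0.183802i)
  m=0: -0.382513-0.000000i × -0.139657+0.000000i = +0.053420+0.000000i  (running Σ = +0.167854-0.183802i)
  m=1: -0.199762-0.371904i × -0.429945+0.097538i = +0.122161+0.140414i  (running Σ = +0.290016-0.043388i)
  m=2: +0.089416-0.135008i × -0.237345+0.113532i = -0.005895+0.042195i  (running Σ = +0.284121-0.001193i)
  m=3: +0.030254+0.002793i × -0.056452+0.044656i = -0.001833+0.001193i  (running Σ = +0.282288+0.000000i)
Accumulated sum +0.282288+0.000000i; after 4π/(2l+1) scaling, +0.506763+0.000000i ⇒ P_3 = 0.506763

0.506763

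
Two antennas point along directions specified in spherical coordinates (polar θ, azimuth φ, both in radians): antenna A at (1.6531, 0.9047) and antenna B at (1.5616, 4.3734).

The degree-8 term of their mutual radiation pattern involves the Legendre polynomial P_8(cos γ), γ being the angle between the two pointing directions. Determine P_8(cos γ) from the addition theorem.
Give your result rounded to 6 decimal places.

-0.205915

Addition theorem: P_8(cos γ) = (4π/17) Σ_m Y*_{lm}(Ω₁) Y_{lm}(Ω₂), m = −8…8:
  term(m=-8) = -0.22369 - 0.12949j   from Y*(Ω₁)=0.28999 + 0.40932j, Y(Ω₂)=-0.46842 + 0.21465j
  term(m=-7) = -0.00207 - 0.00236j   from Y*(Ω₁)=-0.16532 - 0.00823j, Y(Ω₂)=0.01318 + 0.01363j
  term(m=-6) = -0.04757 - 0.11513j   from Y*(Ω₁)=-0.21750 + 0.25009j, Y(Ω₂)=-0.16791 + 0.33625j
  term(m=-5) = -0.00028 - 0.00426j   from Y*(Ω₁)=-0.03577 - 0.18713j, Y(Ω₂)=0.02225 + 0.00278j
  term(m=-4) = 0.02417 - 0.08999j   from Y*(Ω₁)=-0.24524 - 0.12680j, Y(Ω₂)=0.07195 + 0.32973j
  term(m=-3) = 0.00269 - 0.00402j   from Y*(Ω₁)=0.18280 - 0.08328j, Y(Ω₂)=0.02048 - 0.01266j
  term(m=-2) = 0.06406 - 0.04912j   from Y*(Ω₁)=0.05932 - 0.24388j, Y(Ω₂)=0.25049 + 0.20173j
  term(m=-1) = 0.00481 - 0.00163j   from Y*(Ω₁)=0.12665 + 0.16114j, Y(Ω₂)=0.00824 - 0.02338j
  term(m=+0) = 0.07721 + 0.00000j   from Y*(Ω₁)=0.24350 + 0.00000j, Y(Ω₂)=0.31707 + 0.00000j
  term(m=+1) = 0.00481 + 0.00163j   from Y*(Ω₁)=-0.12665 + 0.16114j, Y(Ω₂)=-0.00824 - 0.02338j
  term(m=+2) = 0.06406 + 0.04912j   from Y*(Ω₁)=0.05932 + 0.24388j, Y(Ω₂)=0.25049 - 0.20173j
  term(m=+3) = 0.00269 + 0.00402j   from Y*(Ω₁)=-0.18280 - 0.08328j, Y(Ω₂)=-0.02048 - 0.01266j
  term(m=+4) = 0.02417 + 0.08999j   from Y*(Ω₁)=-0.24524 + 0.12680j, Y(Ω₂)=0.07195 - 0.32973j
  term(m=+5) = -0.00028 + 0.00426j   from Y*(Ω₁)=0.03577 - 0.18713j, Y(Ω₂)=-0.02225 + 0.00278j
  term(m=+6) = -0.04757 + 0.11513j   from Y*(Ω₁)=-0.21750 - 0.25009j, Y(Ω₂)=-0.16791 - 0.33625j
  term(m=+7) = -0.00207 + 0.00236j   from Y*(Ω₁)=0.16532 - 0.00823j, Y(Ω₂)=-0.01318 + 0.01363j
  term(m=+8) = -0.22369 + 0.12949j   from Y*(Ω₁)=0.28999 - 0.40932j, Y(Ω₂)=-0.46842 - 0.21465j
Total Σ_m = -0.27857 - 0.00000j. Multiply by 0.739198: -0.20592 - 0.00000j. P_8(cos γ) = -0.205915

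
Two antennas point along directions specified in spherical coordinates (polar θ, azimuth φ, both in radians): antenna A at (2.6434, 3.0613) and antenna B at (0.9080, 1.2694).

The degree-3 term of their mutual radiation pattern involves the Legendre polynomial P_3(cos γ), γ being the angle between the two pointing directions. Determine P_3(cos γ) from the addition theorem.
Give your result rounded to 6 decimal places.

Expand P_3 via completeness: Σ_{m} conj(Y_{3,m}) at Ω₁ times Y_{3,m} at Ω₂ —
  [-3]  conj(Y_{3,-3})(Ω₁) = (-0.044207, 0.010859) ; Y_{3,-3}(Ω₂) = (-0.160614, 0.126362) ; Δ = (0.005728, -0.007330)
  [-2]  conj(Y_{3,-2})(Ω₁) = (-0.202348, 0.032776) ; Y_{3,-2}(Ω₂) = (-0.321886, -0.221536) ; Δ = (0.072394, 0.034277)
  [-1]  conj(Y_{3,-1})(Ω₁) = (-0.439987, 0.035404) ; Y_{3,-1}(Ω₂) = (0.067542, -0.217269) ; Δ = (-0.022025, 0.097987)
  [+0]  conj(Y_{3,0})(Ω₁) = (-0.281381, -0.000000) ; Y_{3,0}(Ω₂) = (-0.254168, 0.000000) ; Δ = (0.071518, 0.000000)
  [+1]  conj(Y_{3,1})(Ω₁) = (0.439987, 0.035404) ; Y_{3,1}(Ω₂) = (-0.067542, -0.217269) ; Δ = (-0.022025, -0.097987)
  [+2]  conj(Y_{3,2})(Ω₁) = (-0.202348, -0.032776) ; Y_{3,2}(Ω₂) = (-0.321886, 0.221536) ; Δ = (0.072394, -0.034277)
  [+3]  conj(Y_{3,3})(Ω₁) = (0.044207, 0.010859) ; Y_{3,3}(Ω₂) = (0.160614, 0.126362) ; Δ = (0.005728, 0.007330)
Σ over m = (0.183712, 0.000000); ×(4π/7) → (0.329798, 0.000000). Real part: 0.329798

0.329798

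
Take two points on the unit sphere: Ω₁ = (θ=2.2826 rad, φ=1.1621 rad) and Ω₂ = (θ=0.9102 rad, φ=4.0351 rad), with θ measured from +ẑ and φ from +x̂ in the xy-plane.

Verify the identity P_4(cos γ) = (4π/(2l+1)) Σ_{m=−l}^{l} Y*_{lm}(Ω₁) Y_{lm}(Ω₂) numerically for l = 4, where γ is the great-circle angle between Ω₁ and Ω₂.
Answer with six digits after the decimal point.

Term-by-term m-sum for l=4 (normalisation 4π/9 = 1.396263):
  m=-4: Y*=(-0.009302, -0.145166)  Y=(-0.156204, 0.072100)  product (0.011919, 0.022005)
  m=-3: Y*=(0.334051, 0.119938)  Y=(0.338637, 0.168229)  product (0.092945, 0.096813)
  m=-2: Y*=(-0.260674, 0.277911)  Y=(-0.073182, -0.333173)  product (0.111669, 0.066511)
  m=-1: Y*=(0.001237, 0.002856)  Y=(0.052368, -0.065119)  product (0.000251, 0.000069)
  m=+0: Y*=(-0.362680, -0.000000)  Y=(-0.352650, 0.000000)  product (0.127899, 0.000000)
  m=+1: Y*=(-0.001237, 0.002856)  Y=(-0.052368, -0.065119)  product (0.000251, -0.000069)
  m=+2: Y*=(-0.260674, -0.277911)  Y=(-0.073182, 0.333173)  product (0.111669, -0.066511)
  m=+3: Y*=(-0.334051, 0.119938)  Y=(-0.338637, 0.168229)  product (0.092945, -0.096813)
  m=+4: Y*=(-0.009302, 0.145166)  Y=(-0.156204, -0.072100)  product (0.011919, -0.022005)
Accumulated sum (0.561468, -0.000000); after 4π/(2l+1) scaling, (0.783958, -0.000000) ⇒ P_4 = 0.783958

0.783958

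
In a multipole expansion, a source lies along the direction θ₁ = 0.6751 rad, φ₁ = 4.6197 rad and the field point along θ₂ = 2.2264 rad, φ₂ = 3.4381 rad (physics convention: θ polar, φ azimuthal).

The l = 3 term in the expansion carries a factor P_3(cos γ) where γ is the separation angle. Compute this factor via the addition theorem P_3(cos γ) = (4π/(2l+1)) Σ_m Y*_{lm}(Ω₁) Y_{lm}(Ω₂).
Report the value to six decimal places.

0.372220

Summing Y*_{l m}(θ₁,φ₁)·Y_{l m}(θ₂,φ₂) over m ∈ [−3, 3]; prefactor 4π/(2·3+1) = 1.795196:
  [-3]  conj(Y_{3,-3})(Ω₁) = 0.02796 + 0.09794j ; Y_{3,-3}(Ω₂) = -0.13087 + 0.16142j ; Δ = -0.01947 - 0.00830j
  [-2]  conj(Y_{3,-2})(Ω₁) = -0.30628 + 0.05744j ; Y_{3,-2}(Ω₂) = -0.32464 + 0.21879j ; Δ = 0.08686 - 0.08566j
  [-1]  conj(Y_{3,-1})(Ω₁) = -0.03827 - 0.41168j ; Y_{3,-1}(Ω₂) = -0.21028 + 0.06424j ; Δ = 0.03450 + 0.08411j
  [+0]  conj(Y_{3,0})(Ω₁) = 0.01370 + 0.00000j ; Y_{3,0}(Ω₂) = 0.25974 + 0.00000j ; Δ = 0.00356 + 0.00000j
  [+1]  conj(Y_{3,1})(Ω₁) = 0.03827 - 0.41168j ; Y_{3,1}(Ω₂) = 0.21028 + 0.06424j ; Δ = 0.03450 - 0.08411j
  [+2]  conj(Y_{3,2})(Ω₁) = -0.30628 - 0.05744j ; Y_{3,2}(Ω₂) = -0.32464 - 0.21879j ; Δ = 0.08686 + 0.08566j
  [+3]  conj(Y_{3,3})(Ω₁) = -0.02796 + 0.09794j ; Y_{3,3}(Ω₂) = 0.13087 + 0.16142j ; Δ = -0.01947 + 0.00830j
Σ over m = 0.20734 - 0.00000j; ×(4π/7) → 0.37222 - 0.00000j. Real part: 0.372220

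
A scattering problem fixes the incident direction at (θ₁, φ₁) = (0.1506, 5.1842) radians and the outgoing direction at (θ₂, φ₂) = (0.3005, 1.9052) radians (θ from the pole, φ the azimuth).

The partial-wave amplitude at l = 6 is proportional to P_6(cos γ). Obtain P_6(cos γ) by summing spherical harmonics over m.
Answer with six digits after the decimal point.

-0.239008

Term-by-term m-sum for l=6 (normalisation 4π/13 = 0.966644):
  [-6]  conj(Y_{6,-6})(Ω₁) = 0.00001 - 0.00000j ; Y_{6,-6}(Ω₂) = 0.00014 + 0.00029j ; Δ = 0.00000 + 0.00000j
  [-5]  conj(Y_{6,-5})(Ω₁) = 0.00009 + 0.00009j ; Y_{6,-5}(Ω₂) = -0.00361 + 0.00037j ; Δ = -0.00000 - 0.00000j
  [-4]  conj(Y_{6,-4})(Ω₁) = -0.00055 + 0.00168j ; Y_{6,-4}(Ω₂) = 0.00572 - 0.02408j ; Δ = 0.00004 + 0.00002j
  [-3]  conj(Y_{6,-3})(Ω₁) = -0.01666 + 0.00261j ; Y_{6,-3}(Ω₂) = 0.09573 + 0.06104j ; Δ = -0.00175 - 0.00077j
  [-2]  conj(Y_{6,-2})(Ω₁) = -0.06426 - 0.08866j ; Y_{6,-2}(Ω₂) = -0.26973 + 0.21317j ; Δ = 0.03623 + 0.01022j
  [-1]  conj(Y_{6,-1})(Ω₁) = 0.20015 - 0.39227j ; Y_{6,-1}(Ω₂) = -0.19494 - 0.56105j ; Δ = -0.25910 - 0.03583j
  [+0]  conj(Y_{6,0})(Ω₁) = 0.78872 + 0.00000j ; Y_{6,0}(Ω₂) = 0.25599 + 0.00000j ; Δ = 0.20191 + 0.00000j
  [+1]  conj(Y_{6,1})(Ω₁) = -0.20015 - 0.39227j ; Y_{6,1}(Ω₂) = 0.19494 - 0.56105j ; Δ = -0.25910 + 0.03583j
  [+2]  conj(Y_{6,2})(Ω₁) = -0.06426 + 0.08866j ; Y_{6,2}(Ω₂) = -0.26973 - 0.21317j ; Δ = 0.03623 - 0.01022j
  [+3]  conj(Y_{6,3})(Ω₁) = 0.01666 + 0.00261j ; Y_{6,3}(Ω₂) = -0.09573 + 0.06104j ; Δ = -0.00175 + 0.00077j
  [+4]  conj(Y_{6,4})(Ω₁) = -0.00055 - 0.00168j ; Y_{6,4}(Ω₂) = 0.00572 + 0.02408j ; Δ = 0.00004 - 0.00002j
  [+5]  conj(Y_{6,5})(Ω₁) = -0.00009 + 0.00009j ; Y_{6,5}(Ω₂) = 0.00361 + 0.00037j ; Δ = -0.00000 + 0.00000j
  [+6]  conj(Y_{6,6})(Ω₁) = 0.00001 + 0.00000j ; Y_{6,6}(Ω₂) = 0.00014 - 0.00029j ; Δ = 0.00000 - 0.00000j
Accumulated sum -0.24726 + 0.00000j; after 4π/(2l+1) scaling, -0.23901 + 0.00000j ⇒ P_6 = -0.239008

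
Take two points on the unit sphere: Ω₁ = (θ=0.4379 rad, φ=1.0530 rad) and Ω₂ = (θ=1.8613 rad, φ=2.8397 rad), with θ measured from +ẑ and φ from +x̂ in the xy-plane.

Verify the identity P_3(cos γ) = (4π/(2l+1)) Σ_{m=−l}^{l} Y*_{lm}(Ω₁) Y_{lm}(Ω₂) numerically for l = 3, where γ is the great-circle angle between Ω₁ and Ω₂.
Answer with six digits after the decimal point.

0.415712

Expand P_3 via completeness: Σ_{m} conj(Y_{3,m}) at Ω₁ times Y_{3,m} at Ω₂ —
  m=-3: -0.031807-0.000554i × -0.226461-0.288729i = +0.007043+0.009309i  (running Σ = +0.007043+0.009309i)
  m=-2: -0.084878+0.143151i × -0.221204-0.152566i = +0.040615-0.018716i  (running Σ = +0.047659-0.009407i)
  m=-1: +0.210340+0.369251i × +0.174359+0.054297i = +0.016625+0.075803i  (running Σ = +0.064284+0.066396i)
  m=0: +0.372085-0.000000i × +0.276823+0.000000i = +0.103002+0.000000i  (running Σ = +0.167285+0.066396i)
  m=1: -0.210340+0.369251i × -0.174359+0.054297i = +0.016625-0.075803i  (running Σ = +0.183911-0.009407i)
  m=2: -0.084878-0.143151i × -0.221204+0.152566i = +0.040615+0.018716i  (running Σ = +0.224526+0.009309i)
  m=3: +0.031807-0.000554i × +0.226461-0.288729i = +0.007043-0.009309i  (running Σ = +0.231569+0.000000i)
Accumulated sum +0.231569+0.000000i; after 4π/(2l+1) scaling, +0.415712+0.000000i ⇒ P_3 = 0.415712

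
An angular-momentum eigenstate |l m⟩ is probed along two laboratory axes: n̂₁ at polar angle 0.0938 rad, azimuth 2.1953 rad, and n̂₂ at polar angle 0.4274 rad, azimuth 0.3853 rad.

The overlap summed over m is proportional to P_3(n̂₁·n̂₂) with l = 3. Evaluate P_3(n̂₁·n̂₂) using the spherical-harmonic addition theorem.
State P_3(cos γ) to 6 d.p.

Expand P_3 via completeness: Σ_{m} conj(Y_{3,m}) at Ω₁ times Y_{3,m} at Ω₂ —
  term(m=-3) = +0.000007-0.000008i   from Y*(Ω₁)=+0.000327+0.000102i, Y(Ω₂)=+0.011978-0.027193i
  term(m=-2) = -0.001266-0.000657i   from Y*(Ω₁)=-0.002823-0.008468i, Y(Ω₂)=+0.114654-0.111310i
  term(m=-1) = -0.011938+0.048952i   from Y*(Ω₁)=-0.070018+0.097149i, Y(Ω₂)=+0.389911-0.158137i
  term(m=+0) = +0.281601+0.000000i   from Y*(Ω₁)=+0.726775-0.000000i, Y(Ω₂)=+0.387467+0.000000i
  term(m=+1) = -0.011938-0.048952i   from Y*(Ω₁)=+0.070018+0.097149i, Y(Ω₂)=-0.389911-0.158137i
  term(m=+2) = -0.001266+0.000657i   from Y*(Ω₁)=-0.002823+0.008468i, Y(Ω₂)=+0.114654+0.111310i
  term(m=+3) = +0.000007+0.000008i   from Y*(Ω₁)=-0.000327+0.000102i, Y(Ω₂)=-0.011978-0.027193i
Accumulated sum +0.255206-0.000000i; after 4π/(2l+1) scaling, +0.458144-0.000000i ⇒ P_3 = 0.458144

0.458144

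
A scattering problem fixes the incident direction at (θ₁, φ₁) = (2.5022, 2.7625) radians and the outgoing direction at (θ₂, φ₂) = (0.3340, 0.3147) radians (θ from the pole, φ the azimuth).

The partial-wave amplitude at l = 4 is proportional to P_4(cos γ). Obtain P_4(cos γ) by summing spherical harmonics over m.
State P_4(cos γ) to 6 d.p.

Summing Y*_{l m}(θ₁,φ₁)·Y_{l m}(θ₂,φ₂) over m ∈ [−4, 4]; prefactor 4π/(2·4+1) = 1.396263:
  [-4]  conj(Y_{4,-4})(Ω₁) = (0.003052, -0.056021) ; Y_{4,-4}(Ω₂) = (0.001569, -0.004864) ; Δ = (-0.000268, -0.000103)
  [-3]  conj(Y_{4,-3})(Ω₁) = (0.089643, -0.193661) ; Y_{4,-3}(Ω₂) = (0.024433, -0.033744) ; Δ = (-0.004345, -0.007757)
  [-2]  conj(Y_{4,-2})(Ω₁) = (0.303351, -0.287274) ; Y_{4,-2}(Ω₂) = (0.152509, -0.111057) ; Δ = (0.014360, -0.077501)
  [-1]  conj(Y_{4,-1})(Ω₁) = (0.317264, -0.126386) ; Y_{4,-1}(Ω₂) = (0.452483, -0.147291) ; Δ = (0.124941, -0.103918)
  [+0]  conj(Y_{4,0})(Ω₁) = (-0.190959, -0.000000) ; Y_{4,0}(Ω₂) = (0.434300, 0.000000) ; Δ = (-0.082934, -0.000000)
  [+1]  conj(Y_{4,1})(Ω₁) = (-0.317264, -0.126386) ; Y_{4,1}(Ω₂) = (-0.452483, -0.147291) ; Δ = (0.124941, 0.103918)
  [+2]  conj(Y_{4,2})(Ω₁) = (0.303351, 0.287274) ; Y_{4,2}(Ω₂) = (0.152509, 0.111057) ; Δ = (0.014360, 0.077501)
  [+3]  conj(Y_{4,3})(Ω₁) = (-0.089643, -0.193661) ; Y_{4,3}(Ω₂) = (-0.024433, -0.033744) ; Δ = (-0.004345, 0.007757)
  [+4]  conj(Y_{4,4})(Ω₁) = (0.003052, 0.056021) ; Y_{4,4}(Ω₂) = (0.001569, 0.004864) ; Δ = (-0.000268, 0.000103)
Total Σ_m = (0.186444, -0.000000). Multiply by 1.396263: (0.260325, -0.000000). P_4(cos γ) = 0.260325

0.260325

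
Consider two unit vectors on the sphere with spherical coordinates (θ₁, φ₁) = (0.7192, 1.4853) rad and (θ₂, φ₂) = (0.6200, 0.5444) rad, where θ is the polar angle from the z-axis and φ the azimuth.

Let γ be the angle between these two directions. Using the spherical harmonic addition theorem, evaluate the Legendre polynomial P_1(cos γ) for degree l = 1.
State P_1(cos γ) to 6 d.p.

Summing Y*_{l m}(θ₁,φ₁)·Y_{l m}(θ₂,φ₂) over m ∈ [−1, 1]; prefactor 4π/(2·1+1) = 4.188790:
  [-1]  conj(Y_{1,-1})(Ω₁) = +0.019436+0.226774i ; Y_{1,-1}(Ω₂) = +0.171724-0.103966i ; Δ = +0.026915+0.036922i
  [+0]  conj(Y_{1,0})(Ω₁) = +0.367592-0.000000i ; Y_{1,0}(Ω₂) = +0.397663+0.000000i ; Δ = +0.146178+0.000000i
  [+1]  conj(Y_{1,1})(Ω₁) = -0.019436+0.226774i ; Y_{1,1}(Ω₂) = -0.171724-0.103966i ; Δ = +0.026915-0.036922i
Σ over m = +0.200007+0.000000i; ×(4π/3) → +0.837786+0.000000i. Real part: 0.837786

0.837786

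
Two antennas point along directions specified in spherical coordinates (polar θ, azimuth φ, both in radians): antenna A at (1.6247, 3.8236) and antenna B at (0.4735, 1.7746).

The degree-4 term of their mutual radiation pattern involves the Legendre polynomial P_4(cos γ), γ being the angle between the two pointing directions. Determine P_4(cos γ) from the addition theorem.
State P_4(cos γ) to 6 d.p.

Addition theorem: P_4(cos γ) = (4π/9) Σ_m Y*_{lm}(Ω₁) Y_{lm}(Ω₂), m = −4…4:
  term(m=-4) = -0.00282 + 0.00793j   from Y*(Ω₁)=-0.40288 + 0.17681j, Y(Ω₂)=0.01312 - 0.01393j
  term(m=-3) = -0.00703 + 0.00096j   from Y*(Ω₁)=-0.03072 + 0.05970j, Y(Ω₂)=0.06063 + 0.08649j
  term(m=-2) = 0.05955 + 0.08441j   from Y*(Ω₁)=-0.06709 - 0.31981j, Y(Ω₂)=-0.29021 + 0.12531j
  term(m=-1) = -0.01705 + 0.03289j   from Y*(Ω₁)=-0.05887 - 0.04780j, Y(Ω₂)=-0.09887 - 0.47841j
  term(m=+0) = 0.03898 + 0.00000j   from Y*(Ω₁)=0.30818 + 0.00000j, Y(Ω₂)=0.12650 + 0.00000j
  term(m=+1) = -0.01705 - 0.03289j   from Y*(Ω₁)=0.05887 - 0.04780j, Y(Ω₂)=0.09887 - 0.47841j
  term(m=+2) = 0.05955 - 0.08441j   from Y*(Ω₁)=-0.06709 + 0.31981j, Y(Ω₂)=-0.29021 - 0.12531j
  term(m=+3) = -0.00703 - 0.00096j   from Y*(Ω₁)=0.03072 + 0.05970j, Y(Ω₂)=-0.06063 + 0.08649j
  term(m=+4) = -0.00282 - 0.00793j   from Y*(Ω₁)=-0.40288 - 0.17681j, Y(Ω₂)=0.01312 + 0.01393j
Accumulated sum 0.10428 - 0.00000j; after 4π/(2l+1) scaling, 0.14560 - 0.00000j ⇒ P_4 = 0.145601

0.145601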